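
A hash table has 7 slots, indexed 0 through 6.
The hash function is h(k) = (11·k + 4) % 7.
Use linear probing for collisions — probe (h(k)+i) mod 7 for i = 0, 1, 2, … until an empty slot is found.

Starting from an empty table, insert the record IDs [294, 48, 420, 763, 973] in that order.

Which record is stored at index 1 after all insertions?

Insert 294: h=4, slot 4 empty => index 4.
Insert 48: h=0, slot 0 empty => index 0.
Insert 420: h=4, slot 4 occupied => index 5.
Insert 763: h=4, slots 4,5 occupied => index 6.
Insert 973: h=4, slots 4,5,6,0 occupied => index 1.
Table: [48, 973, —, —, 294, 420, 763]

973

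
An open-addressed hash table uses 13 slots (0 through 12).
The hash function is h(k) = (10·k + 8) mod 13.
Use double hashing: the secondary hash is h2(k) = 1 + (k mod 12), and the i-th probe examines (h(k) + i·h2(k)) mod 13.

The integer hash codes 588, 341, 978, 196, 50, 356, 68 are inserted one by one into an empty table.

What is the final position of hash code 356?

Insert 588: h=12, slot 12 empty → index 12.
Insert 341: h=12, h2=6, slot 12 occupied → index 5.
Insert 978: h=12, h2=7, slot 12 occupied → index 6.
Insert 196: h=5, h2=5, slot 5 occupied → index 10.
Insert 50: h=1, slot 1 empty → index 1.
Insert 356: h=6, h2=9, slot 6 occupied → index 2.
Insert 68: h=12, h2=9, slot 12 occupied → index 8.
Table: [_, 50, 356, _, _, 341, 978, _, 68, _, 196, _, 588]

2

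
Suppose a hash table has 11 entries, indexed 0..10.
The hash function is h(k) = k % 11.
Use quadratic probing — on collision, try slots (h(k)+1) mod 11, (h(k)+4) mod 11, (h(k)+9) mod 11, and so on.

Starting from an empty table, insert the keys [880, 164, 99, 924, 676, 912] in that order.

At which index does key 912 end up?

Insert 880: h=0, slot 0 empty → index 0.
Insert 164: h=10, slot 10 empty → index 10.
Insert 99: h=0, slot 0 occupied → index 1.
Insert 924: h=0, slots 0,1 occupied → index 4.
Insert 676: h=5, slot 5 empty → index 5.
Insert 912: h=10, slots 10,0 occupied → index 3.
Table: [880, 99, —, 912, 924, 676, —, —, —, —, 164]

3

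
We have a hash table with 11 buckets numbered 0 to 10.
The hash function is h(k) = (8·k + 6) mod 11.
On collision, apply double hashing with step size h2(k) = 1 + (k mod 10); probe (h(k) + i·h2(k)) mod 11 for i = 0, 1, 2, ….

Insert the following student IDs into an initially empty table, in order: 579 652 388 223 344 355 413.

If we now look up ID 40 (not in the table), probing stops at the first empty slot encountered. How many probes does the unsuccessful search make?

579: h=7 => slot 7
652: h=8 => slot 8
388: h=8, h2=9, probe 8,6 => slot 6
223: h=8, h2=4, probe 8,1 => slot 1
344: h=8, h2=5, probe 8,2 => slot 2
355: h=8, h2=6, probe 8,3 => slot 3
413: h=10 => slot 10
Table: [—, 223, 344, 355, —, —, 388, 579, 652, —, 413]
Lookup 40: h=7, h2=1, probe 7,8,9 → slot 9 empty, not found.

3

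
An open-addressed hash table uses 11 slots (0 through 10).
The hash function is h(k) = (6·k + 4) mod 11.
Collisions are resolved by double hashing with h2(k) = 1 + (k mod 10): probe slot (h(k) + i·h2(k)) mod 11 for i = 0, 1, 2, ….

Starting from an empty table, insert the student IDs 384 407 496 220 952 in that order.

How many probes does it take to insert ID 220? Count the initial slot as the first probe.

Insert 384: h=9, slot 9 empty → index 9.
Insert 407: h=4, slot 4 empty → index 4.
Insert 496: h=10, slot 10 empty → index 10.
Insert 220: h=4, h2=1, slot 4 occupied → index 5.
Insert 952: h=7, slot 7 empty → index 7.
Table: [., ., ., ., 407, 220, ., 952, ., 384, 496]

2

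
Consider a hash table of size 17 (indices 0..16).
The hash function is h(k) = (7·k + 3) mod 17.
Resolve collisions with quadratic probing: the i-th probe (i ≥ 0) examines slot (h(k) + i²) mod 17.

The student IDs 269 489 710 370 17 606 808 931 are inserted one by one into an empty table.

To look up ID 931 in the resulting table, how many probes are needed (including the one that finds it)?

269: h=16 -> slot 16
489: h=9 -> slot 9
710: h=9, probe 9,10 -> slot 10
370: h=9, probe 9,10,13 -> slot 13
17: h=3 -> slot 3
606: h=12 -> slot 12
808: h=15 -> slot 15
931: h=9, probe 9,10,13,1 -> slot 1
Table: [., 931, ., 17, ., ., ., ., ., 489, 710, ., 606, 370, ., 808, 269]
Lookup 931: h=9, probe 9,10,13,1 → found at 1.

4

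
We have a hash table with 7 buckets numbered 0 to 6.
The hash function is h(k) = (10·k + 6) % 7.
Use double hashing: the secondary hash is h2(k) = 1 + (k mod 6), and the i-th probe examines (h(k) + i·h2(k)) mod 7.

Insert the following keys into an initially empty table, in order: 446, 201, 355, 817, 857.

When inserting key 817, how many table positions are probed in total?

4

446: h=0 -> slot 0
201: h=0, h2=4, probe 0,4 -> slot 4
355: h=0, h2=2, probe 0,2 -> slot 2
817: h=0, h2=2, probe 0,2,4,6 -> slot 6
857: h=1 -> slot 1
Table: [446, 857, 355, _, 201, _, 817]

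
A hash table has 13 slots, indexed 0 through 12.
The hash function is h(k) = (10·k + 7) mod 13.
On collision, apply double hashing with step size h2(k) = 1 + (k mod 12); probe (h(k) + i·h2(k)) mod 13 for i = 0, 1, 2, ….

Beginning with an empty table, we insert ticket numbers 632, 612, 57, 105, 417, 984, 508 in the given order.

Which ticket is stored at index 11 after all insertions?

632 hashes to 9; slot 9 is free -> place at 9.
612 hashes to 4; slot 4 is free -> place at 4.
57 hashes to 5; slot 5 is free -> place at 5.
105 hashes to 4, h2=10; 4 taken -> place at 1.
417 hashes to 4, h2=10; 4,1 taken -> place at 11.
984 hashes to 6; slot 6 is free -> place at 6.
508 hashes to 4, h2=5; 4,9,1,6,11 taken -> place at 3.
Table: [_, 105, _, 508, 612, 57, 984, _, _, 632, _, 417, _]

417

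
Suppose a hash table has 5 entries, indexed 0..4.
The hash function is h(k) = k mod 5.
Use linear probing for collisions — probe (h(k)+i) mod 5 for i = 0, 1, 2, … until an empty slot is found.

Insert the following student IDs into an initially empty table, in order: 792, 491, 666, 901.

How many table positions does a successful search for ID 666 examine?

3

Insert 792: h=2, slot 2 empty -> index 2.
Insert 491: h=1, slot 1 empty -> index 1.
Insert 666: h=1, slots 1,2 occupied -> index 3.
Insert 901: h=1, slots 1,2,3 occupied -> index 4.
Table: [∅, 491, 792, 666, 901]
Lookup 666: h=1, probe 1,2,3 → found at 3.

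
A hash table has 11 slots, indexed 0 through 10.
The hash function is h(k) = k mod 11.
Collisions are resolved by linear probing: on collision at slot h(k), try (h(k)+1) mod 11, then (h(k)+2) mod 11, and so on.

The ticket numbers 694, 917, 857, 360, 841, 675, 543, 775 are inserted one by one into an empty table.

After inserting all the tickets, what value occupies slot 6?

694 hashes to 1; slot 1 is free -> place at 1.
917 hashes to 4; slot 4 is free -> place at 4.
857 hashes to 10; slot 10 is free -> place at 10.
360 hashes to 8; slot 8 is free -> place at 8.
841 hashes to 5; slot 5 is free -> place at 5.
675 hashes to 4; 4,5 taken -> place at 6.
543 hashes to 4; 4,5,6 taken -> place at 7.
775 hashes to 5; 5,6,7,8 taken -> place at 9.
Table: [-, 694, -, -, 917, 841, 675, 543, 360, 775, 857]

675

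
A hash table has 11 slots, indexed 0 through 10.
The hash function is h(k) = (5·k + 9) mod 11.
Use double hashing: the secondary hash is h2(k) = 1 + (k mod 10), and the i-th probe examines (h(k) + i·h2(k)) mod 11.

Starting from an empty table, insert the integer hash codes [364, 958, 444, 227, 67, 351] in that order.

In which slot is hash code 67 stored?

8

364 hashes to 3; slot 3 is free -> place at 3.
958 hashes to 3, h2=9; 3 taken -> place at 1.
444 hashes to 7; slot 7 is free -> place at 7.
227 hashes to 0; slot 0 is free -> place at 0.
67 hashes to 3, h2=8; 3,0 taken -> place at 8.
351 hashes to 4; slot 4 is free -> place at 4.
Table: [227, 958, -, 364, 351, -, -, 444, 67, -, -]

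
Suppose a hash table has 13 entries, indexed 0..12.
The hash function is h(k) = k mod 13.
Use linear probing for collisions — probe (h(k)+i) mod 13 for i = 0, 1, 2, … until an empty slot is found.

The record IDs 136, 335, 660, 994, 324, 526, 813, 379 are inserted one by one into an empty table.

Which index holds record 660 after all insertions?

11

Insert 136: h=6, slot 6 empty => index 6.
Insert 335: h=10, slot 10 empty => index 10.
Insert 660: h=10, slot 10 occupied => index 11.
Insert 994: h=6, slot 6 occupied => index 7.
Insert 324: h=12, slot 12 empty => index 12.
Insert 526: h=6, slots 6,7 occupied => index 8.
Insert 813: h=7, slots 7,8 occupied => index 9.
Insert 379: h=2, slot 2 empty => index 2.
Table: [., ., 379, ., ., ., 136, 994, 526, 813, 335, 660, 324]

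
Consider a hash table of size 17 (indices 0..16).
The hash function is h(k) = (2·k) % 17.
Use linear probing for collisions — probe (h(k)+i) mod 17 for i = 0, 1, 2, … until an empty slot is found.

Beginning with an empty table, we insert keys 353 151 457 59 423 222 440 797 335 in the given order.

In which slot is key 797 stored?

Insert 353: h=9, slot 9 empty → index 9.
Insert 151: h=13, slot 13 empty → index 13.
Insert 457: h=13, slot 13 occupied → index 14.
Insert 59: h=16, slot 16 empty → index 16.
Insert 423: h=13, slots 13,14 occupied → index 15.
Insert 222: h=2, slot 2 empty → index 2.
Insert 440: h=13, slots 13,14,15,16 occupied → index 0.
Insert 797: h=13, slots 13,14,15,16,0 occupied → index 1.
Insert 335: h=7, slot 7 empty → index 7.
Table: [440, 797, 222, —, —, —, —, 335, —, 353, —, —, —, 151, 457, 423, 59]

1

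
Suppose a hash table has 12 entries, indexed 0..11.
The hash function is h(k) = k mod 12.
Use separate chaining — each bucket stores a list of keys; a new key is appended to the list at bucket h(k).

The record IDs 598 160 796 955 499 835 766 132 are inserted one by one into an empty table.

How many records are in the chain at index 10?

2

598 → bucket 10
160 → bucket 4
796 → bucket 4 (collision)
955 → bucket 7
499 → bucket 7 (collision)
835 → bucket 7 (collision)
766 → bucket 10 (collision)
132 → bucket 0
Final buckets:
0: 132
1: .
2: .
3: .
4: 160 -> 796
5: .
6: .
7: 955 -> 499 -> 835
8: .
9: .
10: 598 -> 766
11: .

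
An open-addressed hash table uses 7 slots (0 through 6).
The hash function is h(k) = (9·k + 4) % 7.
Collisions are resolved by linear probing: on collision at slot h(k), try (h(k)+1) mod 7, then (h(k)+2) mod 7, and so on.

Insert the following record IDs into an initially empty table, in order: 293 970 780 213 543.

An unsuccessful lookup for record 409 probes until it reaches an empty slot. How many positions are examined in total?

5

293 hashes to 2; slot 2 is free -> place at 2.
970 hashes to 5; slot 5 is free -> place at 5.
780 hashes to 3; slot 3 is free -> place at 3.
213 hashes to 3; 3 taken -> place at 4.
543 hashes to 5; 5 taken -> place at 6.
Table: [., ., 293, 780, 213, 970, 543]
Lookup 409: h=3, probe 3,4,5,6,0 → slot 0 empty, not found.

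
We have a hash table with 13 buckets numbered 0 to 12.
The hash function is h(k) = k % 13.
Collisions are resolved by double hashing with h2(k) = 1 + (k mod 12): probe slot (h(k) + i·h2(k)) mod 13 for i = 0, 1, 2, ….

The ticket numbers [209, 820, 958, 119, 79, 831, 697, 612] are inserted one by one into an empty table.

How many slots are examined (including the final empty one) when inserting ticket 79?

3

209 hashes to 1; slot 1 is free => place at 1.
820 hashes to 1, h2=5; 1 taken => place at 6.
958 hashes to 9; slot 9 is free => place at 9.
119 hashes to 2; slot 2 is free => place at 2.
79 hashes to 1, h2=8; 1,9 taken => place at 4.
831 hashes to 12; slot 12 is free => place at 12.
697 hashes to 8; slot 8 is free => place at 8.
612 hashes to 1, h2=1; 1,2 taken => place at 3.
Table: [∅, 209, 119, 612, 79, ∅, 820, ∅, 697, 958, ∅, ∅, 831]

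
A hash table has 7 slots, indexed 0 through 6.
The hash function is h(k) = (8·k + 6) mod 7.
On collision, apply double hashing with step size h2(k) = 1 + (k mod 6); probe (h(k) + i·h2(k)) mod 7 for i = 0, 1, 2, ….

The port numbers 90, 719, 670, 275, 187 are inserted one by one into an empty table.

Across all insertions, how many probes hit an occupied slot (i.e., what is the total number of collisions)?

2

90 hashes to 5; slot 5 is free -> place at 5.
719 hashes to 4; slot 4 is free -> place at 4.
670 hashes to 4, h2=5; 4 taken -> place at 2.
275 hashes to 1; slot 1 is free -> place at 1.
187 hashes to 4, h2=2; 4 taken -> place at 6.
Table: [∅, 275, 670, ∅, 719, 90, 187]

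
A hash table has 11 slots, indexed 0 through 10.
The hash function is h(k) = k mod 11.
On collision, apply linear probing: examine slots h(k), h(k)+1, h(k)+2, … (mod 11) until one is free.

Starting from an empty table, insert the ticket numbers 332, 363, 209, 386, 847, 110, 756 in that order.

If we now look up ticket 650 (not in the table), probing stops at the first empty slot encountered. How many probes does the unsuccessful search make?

Insert 332: h=2, slot 2 empty -> index 2.
Insert 363: h=0, slot 0 empty -> index 0.
Insert 209: h=0, slot 0 occupied -> index 1.
Insert 386: h=1, slots 1,2 occupied -> index 3.
Insert 847: h=0, slots 0,1,2,3 occupied -> index 4.
Insert 110: h=0, slots 0,1,2,3,4 occupied -> index 5.
Insert 756: h=8, slot 8 empty -> index 8.
Table: [363, 209, 332, 386, 847, 110, -, -, 756, -, -]
Lookup 650: h=1, probe 1,2,3,4,5,6 → slot 6 empty, not found.

6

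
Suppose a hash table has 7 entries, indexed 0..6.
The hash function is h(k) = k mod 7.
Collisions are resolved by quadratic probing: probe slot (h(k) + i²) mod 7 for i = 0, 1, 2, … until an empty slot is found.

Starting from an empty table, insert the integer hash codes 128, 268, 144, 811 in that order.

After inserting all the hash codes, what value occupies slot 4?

144

128 hashes to 2; slot 2 is free -> place at 2.
268 hashes to 2; 2 taken -> place at 3.
144 hashes to 4; slot 4 is free -> place at 4.
811 hashes to 6; slot 6 is free -> place at 6.
Table: [—, —, 128, 268, 144, —, 811]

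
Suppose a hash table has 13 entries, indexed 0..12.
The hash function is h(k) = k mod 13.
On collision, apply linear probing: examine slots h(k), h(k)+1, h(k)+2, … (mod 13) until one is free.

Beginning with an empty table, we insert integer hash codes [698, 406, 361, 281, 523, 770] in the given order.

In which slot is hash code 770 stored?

698 hashes to 9; slot 9 is free -> place at 9.
406 hashes to 3; slot 3 is free -> place at 3.
361 hashes to 10; slot 10 is free -> place at 10.
281 hashes to 8; slot 8 is free -> place at 8.
523 hashes to 3; 3 taken -> place at 4.
770 hashes to 3; 3,4 taken -> place at 5.
Table: [—, —, —, 406, 523, 770, —, —, 281, 698, 361, —, —]

5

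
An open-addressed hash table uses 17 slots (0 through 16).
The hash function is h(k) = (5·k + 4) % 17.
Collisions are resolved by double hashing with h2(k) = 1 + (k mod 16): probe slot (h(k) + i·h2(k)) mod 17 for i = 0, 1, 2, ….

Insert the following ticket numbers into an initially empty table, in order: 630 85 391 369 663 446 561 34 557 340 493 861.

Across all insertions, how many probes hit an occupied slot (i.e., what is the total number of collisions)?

Insert 630: h=9, slot 9 empty => index 9.
Insert 85: h=4, slot 4 empty => index 4.
Insert 391: h=4, h2=8, slot 4 occupied => index 12.
Insert 369: h=13, slot 13 empty => index 13.
Insert 663: h=4, h2=8, slots 4,12 occupied => index 3.
Insert 446: h=7, slot 7 empty => index 7.
Insert 561: h=4, h2=2, slot 4 occupied => index 6.
Insert 34: h=4, h2=3, slots 4,7 occupied => index 10.
Insert 557: h=1, slot 1 empty => index 1.
Insert 340: h=4, h2=5, slots 4,9 occupied => index 14.
Insert 493: h=4, h2=14, slots 4,1 occupied => index 15.
Insert 861: h=8, slot 8 empty => index 8.
Table: [-, 557, -, 663, 85, -, 561, 446, 861, 630, 34, -, 391, 369, 340, 493, -]

10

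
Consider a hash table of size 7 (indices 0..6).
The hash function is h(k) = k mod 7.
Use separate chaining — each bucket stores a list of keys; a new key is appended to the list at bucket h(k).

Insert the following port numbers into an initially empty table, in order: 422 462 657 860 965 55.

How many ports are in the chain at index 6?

4

Insert 422: h=2, bucket 2 empty -> new chain.
Insert 462: h=0, bucket 0 empty -> new chain.
Insert 657: h=6, bucket 6 empty -> new chain.
Insert 860: h=6, bucket 6 nonempty -> append to chain.
Insert 965: h=6, bucket 6 nonempty -> append to chain.
Insert 55: h=6, bucket 6 nonempty -> append to chain.
Final buckets:
0: 462
1: ∅
2: 422
3: ∅
4: ∅
5: ∅
6: 657 -> 860 -> 965 -> 55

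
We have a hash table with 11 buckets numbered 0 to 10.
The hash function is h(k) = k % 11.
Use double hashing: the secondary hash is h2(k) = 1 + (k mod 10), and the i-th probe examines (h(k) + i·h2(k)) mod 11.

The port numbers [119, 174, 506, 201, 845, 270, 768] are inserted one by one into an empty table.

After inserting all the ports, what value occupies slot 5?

201

119 hashes to 9; slot 9 is free -> place at 9.
174 hashes to 9, h2=5; 9 taken -> place at 3.
506 hashes to 0; slot 0 is free -> place at 0.
201 hashes to 3, h2=2; 3 taken -> place at 5.
845 hashes to 9, h2=6; 9 taken -> place at 4.
270 hashes to 6; slot 6 is free -> place at 6.
768 hashes to 9, h2=9; 9 taken -> place at 7.
Table: [506, ., ., 174, 845, 201, 270, 768, ., 119, .]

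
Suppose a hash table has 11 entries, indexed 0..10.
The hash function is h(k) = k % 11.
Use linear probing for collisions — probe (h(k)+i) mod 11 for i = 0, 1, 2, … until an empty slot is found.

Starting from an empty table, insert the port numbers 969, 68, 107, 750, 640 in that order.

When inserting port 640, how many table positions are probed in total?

3

Insert 969: h=1, slot 1 empty => index 1.
Insert 68: h=2, slot 2 empty => index 2.
Insert 107: h=8, slot 8 empty => index 8.
Insert 750: h=2, slot 2 occupied => index 3.
Insert 640: h=2, slots 2,3 occupied => index 4.
Table: [., 969, 68, 750, 640, ., ., ., 107, ., .]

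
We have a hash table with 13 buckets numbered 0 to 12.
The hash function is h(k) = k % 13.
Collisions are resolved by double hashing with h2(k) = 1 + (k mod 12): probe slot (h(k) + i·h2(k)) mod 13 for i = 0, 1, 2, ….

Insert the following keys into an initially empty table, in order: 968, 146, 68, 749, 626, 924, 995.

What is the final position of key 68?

968: h=6 → slot 6
146: h=3 → slot 3
68: h=3, h2=9, probe 3,12 → slot 12
749: h=8 → slot 8
626: h=2 → slot 2
924: h=1 → slot 1
995: h=7 → slot 7
Table: [_, 924, 626, 146, _, _, 968, 995, 749, _, _, _, 68]

12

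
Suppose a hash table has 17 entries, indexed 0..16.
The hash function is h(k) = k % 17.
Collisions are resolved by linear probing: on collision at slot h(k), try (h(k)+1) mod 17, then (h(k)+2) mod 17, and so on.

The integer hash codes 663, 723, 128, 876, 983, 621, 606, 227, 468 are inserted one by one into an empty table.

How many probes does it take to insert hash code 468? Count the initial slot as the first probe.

7

663 hashes to 0; slot 0 is free -> place at 0.
723 hashes to 9; slot 9 is free -> place at 9.
128 hashes to 9; 9 taken -> place at 10.
876 hashes to 9; 9,10 taken -> place at 11.
983 hashes to 14; slot 14 is free -> place at 14.
621 hashes to 9; 9,10,11 taken -> place at 12.
606 hashes to 11; 11,12 taken -> place at 13.
227 hashes to 6; slot 6 is free -> place at 6.
468 hashes to 9; 9,10,11,12,13,14 taken -> place at 15.
Table: [663, -, -, -, -, -, 227, -, -, 723, 128, 876, 621, 606, 983, 468, -]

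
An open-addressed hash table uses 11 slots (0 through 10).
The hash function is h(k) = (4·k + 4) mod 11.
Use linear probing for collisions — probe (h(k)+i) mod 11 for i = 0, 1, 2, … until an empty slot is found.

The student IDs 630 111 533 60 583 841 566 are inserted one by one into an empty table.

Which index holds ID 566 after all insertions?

7

630 hashes to 5; slot 5 is free → place at 5.
111 hashes to 8; slot 8 is free → place at 8.
533 hashes to 2; slot 2 is free → place at 2.
60 hashes to 2; 2 taken → place at 3.
583 hashes to 4; slot 4 is free → place at 4.
841 hashes to 2; 2,3,4,5 taken → place at 6.
566 hashes to 2; 2,3,4,5,6 taken → place at 7.
Table: [—, —, 533, 60, 583, 630, 841, 566, 111, —, —]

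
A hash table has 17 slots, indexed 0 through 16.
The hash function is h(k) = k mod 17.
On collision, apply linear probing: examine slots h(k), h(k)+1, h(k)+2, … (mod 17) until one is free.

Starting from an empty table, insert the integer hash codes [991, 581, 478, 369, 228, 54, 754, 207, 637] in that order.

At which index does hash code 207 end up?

Insert 991: h=5, slot 5 empty → index 5.
Insert 581: h=3, slot 3 empty → index 3.
Insert 478: h=2, slot 2 empty → index 2.
Insert 369: h=12, slot 12 empty → index 12.
Insert 228: h=7, slot 7 empty → index 7.
Insert 54: h=3, slot 3 occupied → index 4.
Insert 754: h=6, slot 6 empty → index 6.
Insert 207: h=3, slots 3,4,5,6,7 occupied → index 8.
Insert 637: h=8, slot 8 occupied → index 9.
Table: [-, -, 478, 581, 54, 991, 754, 228, 207, 637, -, -, 369, -, -, -, -]

8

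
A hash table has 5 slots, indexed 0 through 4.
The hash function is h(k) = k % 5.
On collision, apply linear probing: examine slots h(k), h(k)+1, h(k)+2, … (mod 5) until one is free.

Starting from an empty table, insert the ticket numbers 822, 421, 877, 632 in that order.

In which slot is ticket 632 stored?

822 hashes to 2; slot 2 is free => place at 2.
421 hashes to 1; slot 1 is free => place at 1.
877 hashes to 2; 2 taken => place at 3.
632 hashes to 2; 2,3 taken => place at 4.
Table: [∅, 421, 822, 877, 632]

4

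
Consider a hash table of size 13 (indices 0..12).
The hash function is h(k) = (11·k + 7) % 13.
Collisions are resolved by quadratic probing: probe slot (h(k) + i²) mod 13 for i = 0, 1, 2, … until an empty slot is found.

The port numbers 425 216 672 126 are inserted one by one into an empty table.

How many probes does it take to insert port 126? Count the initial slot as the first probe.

3

425: h=2 -> slot 2
216: h=4 -> slot 4
672: h=2, probe 2,3 -> slot 3
126: h=2, probe 2,3,6 -> slot 6
Table: [-, -, 425, 672, 216, -, 126, -, -, -, -, -, -]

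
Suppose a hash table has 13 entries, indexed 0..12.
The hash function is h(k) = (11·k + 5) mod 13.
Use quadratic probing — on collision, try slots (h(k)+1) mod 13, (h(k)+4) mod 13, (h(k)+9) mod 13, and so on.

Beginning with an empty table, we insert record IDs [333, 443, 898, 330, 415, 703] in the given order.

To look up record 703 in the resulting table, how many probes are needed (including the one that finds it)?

Insert 333: h=2, slot 2 empty => index 2.
Insert 443: h=3, slot 3 empty => index 3.
Insert 898: h=3, slot 3 occupied => index 4.
Insert 330: h=8, slot 8 empty => index 8.
Insert 415: h=7, slot 7 empty => index 7.
Insert 703: h=3, slots 3,4,7 occupied => index 12.
Table: [_, _, 333, 443, 898, _, _, 415, 330, _, _, _, 703]
Lookup 703: h=3, probe 3,4,7,12 → found at 12.

4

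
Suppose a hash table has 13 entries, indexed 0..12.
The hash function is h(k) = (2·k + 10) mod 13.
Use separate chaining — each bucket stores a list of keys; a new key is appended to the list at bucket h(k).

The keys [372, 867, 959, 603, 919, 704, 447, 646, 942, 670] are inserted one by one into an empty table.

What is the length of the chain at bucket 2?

3

372 → bucket 0
867 → bucket 2
959 → bucket 4
603 → bucket 7
919 → bucket 2 (collision)
704 → bucket 1
447 → bucket 7 (collision)
646 → bucket 2 (collision)
942 → bucket 9
670 → bucket 11
Final buckets:
0: 372
1: 704
2: 867 -> 919 -> 646
3: -
4: 959
5: -
6: -
7: 603 -> 447
8: -
9: 942
10: -
11: 670
12: -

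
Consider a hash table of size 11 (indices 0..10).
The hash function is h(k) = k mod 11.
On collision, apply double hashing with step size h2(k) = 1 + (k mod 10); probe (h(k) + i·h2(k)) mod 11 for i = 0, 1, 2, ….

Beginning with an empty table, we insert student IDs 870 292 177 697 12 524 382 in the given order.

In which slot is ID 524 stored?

0

870: h=1 -> slot 1
292: h=6 -> slot 6
177: h=1, h2=8, probe 1,9 -> slot 9
697: h=4 -> slot 4
12: h=1, h2=3, probe 1,4,7 -> slot 7
524: h=7, h2=5, probe 7,1,6,0 -> slot 0
382: h=8 -> slot 8
Table: [524, 870, _, _, 697, _, 292, 12, 382, 177, _]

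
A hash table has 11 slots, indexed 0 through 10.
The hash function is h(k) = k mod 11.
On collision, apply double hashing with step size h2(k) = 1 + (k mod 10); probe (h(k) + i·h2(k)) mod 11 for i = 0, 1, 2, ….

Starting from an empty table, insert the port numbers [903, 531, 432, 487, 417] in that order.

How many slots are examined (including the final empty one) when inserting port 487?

903 hashes to 1; slot 1 is free → place at 1.
531 hashes to 3; slot 3 is free → place at 3.
432 hashes to 3, h2=3; 3 taken → place at 6.
487 hashes to 3, h2=8; 3 taken → place at 0.
417 hashes to 10; slot 10 is free → place at 10.
Table: [487, 903, _, 531, _, _, 432, _, _, _, 417]

2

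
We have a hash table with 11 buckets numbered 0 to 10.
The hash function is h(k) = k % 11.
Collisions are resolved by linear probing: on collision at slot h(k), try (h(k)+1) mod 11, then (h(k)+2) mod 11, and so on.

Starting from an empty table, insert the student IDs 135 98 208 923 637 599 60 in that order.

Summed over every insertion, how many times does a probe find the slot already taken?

135: h=3 -> slot 3
98: h=10 -> slot 10
208: h=10, probe 10,0 -> slot 0
923: h=10, probe 10,0,1 -> slot 1
637: h=10, probe 10,0,1,2 -> slot 2
599: h=5 -> slot 5
60: h=5, probe 5,6 -> slot 6
Table: [208, 923, 637, 135, —, 599, 60, —, —, —, 98]

7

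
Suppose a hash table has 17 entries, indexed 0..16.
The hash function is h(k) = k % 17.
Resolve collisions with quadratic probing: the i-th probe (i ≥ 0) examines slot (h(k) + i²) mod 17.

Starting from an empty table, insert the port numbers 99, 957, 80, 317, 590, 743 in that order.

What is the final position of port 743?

99 hashes to 14; slot 14 is free → place at 14.
957 hashes to 5; slot 5 is free → place at 5.
80 hashes to 12; slot 12 is free → place at 12.
317 hashes to 11; slot 11 is free → place at 11.
590 hashes to 12; 12 taken → place at 13.
743 hashes to 12; 12,13 taken → place at 16.
Table: [_, _, _, _, _, 957, _, _, _, _, _, 317, 80, 590, 99, _, 743]

16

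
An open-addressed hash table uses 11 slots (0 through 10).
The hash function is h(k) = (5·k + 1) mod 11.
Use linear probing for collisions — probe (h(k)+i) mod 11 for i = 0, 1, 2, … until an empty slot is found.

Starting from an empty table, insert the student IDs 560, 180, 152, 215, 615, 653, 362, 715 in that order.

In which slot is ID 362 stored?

1

560: h=7 => slot 7
180: h=10 => slot 10
152: h=2 => slot 2
215: h=9 => slot 9
615: h=7, probe 7,8 => slot 8
653: h=10, probe 10,0 => slot 0
362: h=7, probe 7,8,9,10,0,1 => slot 1
715: h=1, probe 1,2,3 => slot 3
Table: [653, 362, 152, 715, —, —, —, 560, 615, 215, 180]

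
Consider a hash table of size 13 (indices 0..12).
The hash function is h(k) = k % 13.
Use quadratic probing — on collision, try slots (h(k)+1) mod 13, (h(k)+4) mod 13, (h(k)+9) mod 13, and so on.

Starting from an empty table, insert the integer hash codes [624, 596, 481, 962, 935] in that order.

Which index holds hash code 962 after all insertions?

624: h=0 → slot 0
596: h=11 → slot 11
481: h=0, probe 0,1 → slot 1
962: h=0, probe 0,1,4 → slot 4
935: h=12 → slot 12
Table: [624, 481, ∅, ∅, 962, ∅, ∅, ∅, ∅, ∅, ∅, 596, 935]

4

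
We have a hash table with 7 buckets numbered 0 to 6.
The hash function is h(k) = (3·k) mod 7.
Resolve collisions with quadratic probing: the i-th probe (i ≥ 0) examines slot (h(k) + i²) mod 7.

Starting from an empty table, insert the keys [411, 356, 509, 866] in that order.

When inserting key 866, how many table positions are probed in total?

Insert 411: h=1, slot 1 empty => index 1.
Insert 356: h=4, slot 4 empty => index 4.
Insert 509: h=1, slot 1 occupied => index 2.
Insert 866: h=1, slots 1,2 occupied => index 5.
Table: [., 411, 509, ., 356, 866, .]

3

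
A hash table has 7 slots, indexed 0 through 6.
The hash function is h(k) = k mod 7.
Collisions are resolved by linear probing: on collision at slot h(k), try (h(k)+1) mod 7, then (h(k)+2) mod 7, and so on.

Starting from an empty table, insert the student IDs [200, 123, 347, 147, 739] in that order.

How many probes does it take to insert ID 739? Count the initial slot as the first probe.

5

200 hashes to 4; slot 4 is free → place at 4.
123 hashes to 4; 4 taken → place at 5.
347 hashes to 4; 4,5 taken → place at 6.
147 hashes to 0; slot 0 is free → place at 0.
739 hashes to 4; 4,5,6,0 taken → place at 1.
Table: [147, 739, ., ., 200, 123, 347]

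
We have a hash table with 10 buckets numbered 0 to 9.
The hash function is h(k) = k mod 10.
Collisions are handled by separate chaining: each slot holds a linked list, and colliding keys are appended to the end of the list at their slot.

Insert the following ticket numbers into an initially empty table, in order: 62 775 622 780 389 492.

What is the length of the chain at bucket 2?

62 → bucket 2
775 → bucket 5
622 → bucket 2 (collision)
780 → bucket 0
389 → bucket 9
492 → bucket 2 (collision)
Final buckets:
0: 780
1: ∅
2: 62 -> 622 -> 492
3: ∅
4: ∅
5: 775
6: ∅
7: ∅
8: ∅
9: 389

3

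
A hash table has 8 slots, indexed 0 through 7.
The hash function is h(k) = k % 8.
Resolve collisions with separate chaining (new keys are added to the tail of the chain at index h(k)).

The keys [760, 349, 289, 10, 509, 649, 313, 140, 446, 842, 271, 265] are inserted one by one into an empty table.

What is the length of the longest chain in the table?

4

Insert 760: h=0, bucket 0 empty -> new chain.
Insert 349: h=5, bucket 5 empty -> new chain.
Insert 289: h=1, bucket 1 empty -> new chain.
Insert 10: h=2, bucket 2 empty -> new chain.
Insert 509: h=5, bucket 5 nonempty -> append to chain.
Insert 649: h=1, bucket 1 nonempty -> append to chain.
Insert 313: h=1, bucket 1 nonempty -> append to chain.
Insert 140: h=4, bucket 4 empty -> new chain.
Insert 446: h=6, bucket 6 empty -> new chain.
Insert 842: h=2, bucket 2 nonempty -> append to chain.
Insert 271: h=7, bucket 7 empty -> new chain.
Insert 265: h=1, bucket 1 nonempty -> append to chain.
Final buckets:
0: 760
1: 289 -> 649 -> 313 -> 265
2: 10 -> 842
3: .
4: 140
5: 349 -> 509
6: 446
7: 271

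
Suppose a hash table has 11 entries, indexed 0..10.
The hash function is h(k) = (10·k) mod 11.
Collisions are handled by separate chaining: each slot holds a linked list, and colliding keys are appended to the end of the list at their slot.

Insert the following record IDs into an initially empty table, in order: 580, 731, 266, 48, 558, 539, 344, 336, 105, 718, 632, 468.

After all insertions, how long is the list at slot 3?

580 -> bucket 3
731 -> bucket 6
266 -> bucket 9
48 -> bucket 7
558 -> bucket 3 (collision)
539 -> bucket 0
344 -> bucket 8
336 -> bucket 5
105 -> bucket 5 (collision)
718 -> bucket 8 (collision)
632 -> bucket 6 (collision)
468 -> bucket 5 (collision)
Final buckets:
0: 539
1: -
2: -
3: 580 -> 558
4: -
5: 336 -> 105 -> 468
6: 731 -> 632
7: 48
8: 344 -> 718
9: 266
10: -

2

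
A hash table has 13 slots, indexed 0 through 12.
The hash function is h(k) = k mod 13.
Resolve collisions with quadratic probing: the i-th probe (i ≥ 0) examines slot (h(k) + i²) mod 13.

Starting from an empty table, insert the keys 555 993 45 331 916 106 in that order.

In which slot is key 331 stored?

7

555: h=9 => slot 9
993: h=5 => slot 5
45: h=6 => slot 6
331: h=6, probe 6,7 => slot 7
916: h=6, probe 6,7,10 => slot 10
106: h=2 => slot 2
Table: [-, -, 106, -, -, 993, 45, 331, -, 555, 916, -, -]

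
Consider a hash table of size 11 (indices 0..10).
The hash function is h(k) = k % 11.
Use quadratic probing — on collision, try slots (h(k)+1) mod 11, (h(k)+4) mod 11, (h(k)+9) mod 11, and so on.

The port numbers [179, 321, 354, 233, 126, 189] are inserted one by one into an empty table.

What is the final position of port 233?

179: h=3 -> slot 3
321: h=2 -> slot 2
354: h=2, probe 2,3,6 -> slot 6
233: h=2, probe 2,3,6,0 -> slot 0
126: h=5 -> slot 5
189: h=2, probe 2,3,6,0,7 -> slot 7
Table: [233, ., 321, 179, ., 126, 354, 189, ., ., .]

0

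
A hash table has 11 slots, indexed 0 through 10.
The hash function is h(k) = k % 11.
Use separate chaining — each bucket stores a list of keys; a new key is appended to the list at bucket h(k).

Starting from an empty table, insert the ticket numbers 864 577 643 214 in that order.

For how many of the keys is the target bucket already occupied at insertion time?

2

864 → bucket 6
577 → bucket 5
643 → bucket 5 (collision)
214 → bucket 5 (collision)
Final buckets:
0: .
1: .
2: .
3: .
4: .
5: 577 -> 643 -> 214
6: 864
7: .
8: .
9: .
10: .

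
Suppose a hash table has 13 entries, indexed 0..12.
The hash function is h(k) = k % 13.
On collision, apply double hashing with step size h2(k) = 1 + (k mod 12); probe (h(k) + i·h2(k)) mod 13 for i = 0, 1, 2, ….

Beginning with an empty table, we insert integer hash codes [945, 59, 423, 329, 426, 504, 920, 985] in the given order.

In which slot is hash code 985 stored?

1

945: h=9 -> slot 9
59: h=7 -> slot 7
423: h=7, h2=4, probe 7,11 -> slot 11
329: h=4 -> slot 4
426: h=10 -> slot 10
504: h=10, h2=1, probe 10,11,12 -> slot 12
920: h=10, h2=9, probe 10,6 -> slot 6
985: h=10, h2=2, probe 10,12,1 -> slot 1
Table: [-, 985, -, -, 329, -, 920, 59, -, 945, 426, 423, 504]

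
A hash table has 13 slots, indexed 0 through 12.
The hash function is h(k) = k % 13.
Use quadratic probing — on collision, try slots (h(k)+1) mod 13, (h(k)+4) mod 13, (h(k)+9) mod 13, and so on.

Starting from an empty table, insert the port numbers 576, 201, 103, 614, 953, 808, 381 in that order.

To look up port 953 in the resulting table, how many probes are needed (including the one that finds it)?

576: h=4 -> slot 4
201: h=6 -> slot 6
103: h=12 -> slot 12
614: h=3 -> slot 3
953: h=4, probe 4,5 -> slot 5
808: h=2 -> slot 2
381: h=4, probe 4,5,8 -> slot 8
Table: [., ., 808, 614, 576, 953, 201, ., 381, ., ., ., 103]
Lookup 953: h=4, probe 4,5 → found at 5.

2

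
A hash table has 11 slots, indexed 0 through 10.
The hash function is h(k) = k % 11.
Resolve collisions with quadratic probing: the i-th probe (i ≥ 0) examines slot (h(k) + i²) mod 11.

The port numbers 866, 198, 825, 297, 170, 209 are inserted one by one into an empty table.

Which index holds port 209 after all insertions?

Insert 866: h=8, slot 8 empty -> index 8.
Insert 198: h=0, slot 0 empty -> index 0.
Insert 825: h=0, slot 0 occupied -> index 1.
Insert 297: h=0, slots 0,1 occupied -> index 4.
Insert 170: h=5, slot 5 empty -> index 5.
Insert 209: h=0, slots 0,1,4 occupied -> index 9.
Table: [198, 825, —, —, 297, 170, —, —, 866, 209, —]

9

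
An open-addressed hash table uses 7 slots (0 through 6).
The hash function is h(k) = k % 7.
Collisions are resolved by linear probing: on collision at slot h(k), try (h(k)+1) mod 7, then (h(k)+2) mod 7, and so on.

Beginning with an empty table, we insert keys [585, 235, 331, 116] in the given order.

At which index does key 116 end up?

6

585 hashes to 4; slot 4 is free -> place at 4.
235 hashes to 4; 4 taken -> place at 5.
331 hashes to 2; slot 2 is free -> place at 2.
116 hashes to 4; 4,5 taken -> place at 6.
Table: [., ., 331, ., 585, 235, 116]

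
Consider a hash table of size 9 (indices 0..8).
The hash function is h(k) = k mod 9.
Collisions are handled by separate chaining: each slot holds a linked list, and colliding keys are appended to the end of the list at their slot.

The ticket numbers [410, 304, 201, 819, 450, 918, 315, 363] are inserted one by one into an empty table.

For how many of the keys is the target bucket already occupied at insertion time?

Insert 410: h=5, bucket 5 empty → new chain.
Insert 304: h=7, bucket 7 empty → new chain.
Insert 201: h=3, bucket 3 empty → new chain.
Insert 819: h=0, bucket 0 empty → new chain.
Insert 450: h=0, bucket 0 nonempty → append to chain.
Insert 918: h=0, bucket 0 nonempty → append to chain.
Insert 315: h=0, bucket 0 nonempty → append to chain.
Insert 363: h=3, bucket 3 nonempty → append to chain.
Final buckets:
0: 819 -> 450 -> 918 -> 315
1: —
2: —
3: 201 -> 363
4: —
5: 410
6: —
7: 304
8: —

4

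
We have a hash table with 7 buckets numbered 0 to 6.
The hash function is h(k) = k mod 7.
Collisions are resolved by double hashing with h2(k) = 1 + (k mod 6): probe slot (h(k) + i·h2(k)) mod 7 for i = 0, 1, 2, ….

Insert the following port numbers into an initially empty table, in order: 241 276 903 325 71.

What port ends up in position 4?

Insert 241: h=3, slot 3 empty -> index 3.
Insert 276: h=3, h2=1, slot 3 occupied -> index 4.
Insert 903: h=0, slot 0 empty -> index 0.
Insert 325: h=3, h2=2, slot 3 occupied -> index 5.
Insert 71: h=1, slot 1 empty -> index 1.
Table: [903, 71, ., 241, 276, 325, .]

276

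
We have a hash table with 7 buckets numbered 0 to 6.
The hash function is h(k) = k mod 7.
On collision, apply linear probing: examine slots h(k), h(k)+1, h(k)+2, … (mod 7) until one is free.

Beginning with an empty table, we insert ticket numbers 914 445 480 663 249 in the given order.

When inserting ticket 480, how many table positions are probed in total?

3

914 hashes to 4; slot 4 is free → place at 4.
445 hashes to 4; 4 taken → place at 5.
480 hashes to 4; 4,5 taken → place at 6.
663 hashes to 5; 5,6 taken → place at 0.
249 hashes to 4; 4,5,6,0 taken → place at 1.
Table: [663, 249, ., ., 914, 445, 480]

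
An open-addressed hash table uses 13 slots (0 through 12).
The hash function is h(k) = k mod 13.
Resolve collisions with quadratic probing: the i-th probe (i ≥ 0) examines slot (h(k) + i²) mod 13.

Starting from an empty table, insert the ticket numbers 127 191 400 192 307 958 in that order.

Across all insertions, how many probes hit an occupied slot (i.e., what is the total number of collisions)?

5

127: h=10 → slot 10
191: h=9 → slot 9
400: h=10, probe 10,11 → slot 11
192: h=10, probe 10,11,1 → slot 1
307: h=8 → slot 8
958: h=9, probe 9,10,0 → slot 0
Table: [958, 192, -, -, -, -, -, -, 307, 191, 127, 400, -]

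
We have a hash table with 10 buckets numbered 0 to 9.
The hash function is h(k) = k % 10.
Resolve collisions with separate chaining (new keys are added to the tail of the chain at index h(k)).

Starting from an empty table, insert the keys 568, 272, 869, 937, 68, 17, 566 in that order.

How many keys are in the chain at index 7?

568 -> bucket 8
272 -> bucket 2
869 -> bucket 9
937 -> bucket 7
68 -> bucket 8 (collision)
17 -> bucket 7 (collision)
566 -> bucket 6
Final buckets:
0: -
1: -
2: 272
3: -
4: -
5: -
6: 566
7: 937 -> 17
8: 568 -> 68
9: 869

2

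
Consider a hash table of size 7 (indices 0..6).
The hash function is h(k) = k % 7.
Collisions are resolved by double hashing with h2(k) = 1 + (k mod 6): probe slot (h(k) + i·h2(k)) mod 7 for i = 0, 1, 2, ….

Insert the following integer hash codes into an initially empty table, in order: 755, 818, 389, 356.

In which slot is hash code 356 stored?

755: h=6 -> slot 6
818: h=6, h2=3, probe 6,2 -> slot 2
389: h=4 -> slot 4
356: h=6, h2=3, probe 6,2,5 -> slot 5
Table: [—, —, 818, —, 389, 356, 755]

5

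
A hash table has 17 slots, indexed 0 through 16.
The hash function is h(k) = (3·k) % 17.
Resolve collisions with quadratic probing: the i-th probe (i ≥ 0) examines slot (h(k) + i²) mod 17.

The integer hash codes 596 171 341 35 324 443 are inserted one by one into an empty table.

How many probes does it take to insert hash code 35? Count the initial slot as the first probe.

4

596 hashes to 3; slot 3 is free -> place at 3.
171 hashes to 3; 3 taken -> place at 4.
341 hashes to 3; 3,4 taken -> place at 7.
35 hashes to 3; 3,4,7 taken -> place at 12.
324 hashes to 3; 3,4,7,12 taken -> place at 2.
443 hashes to 3; 3,4,7,12,2 taken -> place at 11.
Table: [_, _, 324, 596, 171, _, _, 341, _, _, _, 443, 35, _, _, _, _]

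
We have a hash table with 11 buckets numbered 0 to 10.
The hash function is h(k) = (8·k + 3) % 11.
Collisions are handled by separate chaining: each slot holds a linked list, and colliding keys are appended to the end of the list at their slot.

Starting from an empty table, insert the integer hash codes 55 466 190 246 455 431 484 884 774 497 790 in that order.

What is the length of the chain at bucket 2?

5

55 -> bucket 3
466 -> bucket 2
190 -> bucket 5
246 -> bucket 2 (collision)
455 -> bucket 2 (collision)
431 -> bucket 8
484 -> bucket 3 (collision)
884 -> bucket 2 (collision)
774 -> bucket 2 (collision)
497 -> bucket 8 (collision)
790 -> bucket 9
Final buckets:
0: _
1: _
2: 466 -> 246 -> 455 -> 884 -> 774
3: 55 -> 484
4: _
5: 190
6: _
7: _
8: 431 -> 497
9: 790
10: _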